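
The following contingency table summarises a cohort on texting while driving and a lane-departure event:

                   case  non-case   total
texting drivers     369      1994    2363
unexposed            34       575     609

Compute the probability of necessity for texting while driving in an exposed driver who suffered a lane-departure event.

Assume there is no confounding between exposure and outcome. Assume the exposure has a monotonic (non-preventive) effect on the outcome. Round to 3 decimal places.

p₁ = P(outcome | exposed) = 369/2363 = 0.15616
p₀ = P(outcome | unexposed) = 34/609 = 0.055829
Under exogeneity and monotonicity, PN = (p₁ − p₀) / p₁.
PN = (0.15616 − 0.055829) / 0.15616 = 0.10033 / 0.15616 ≈ 0.6425

PN ≈ 0.642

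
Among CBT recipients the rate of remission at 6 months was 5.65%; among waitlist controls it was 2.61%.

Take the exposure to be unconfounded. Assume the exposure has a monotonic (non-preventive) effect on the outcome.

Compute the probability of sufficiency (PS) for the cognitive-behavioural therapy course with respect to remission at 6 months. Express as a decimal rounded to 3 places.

p₁ = 0.0565, p₀ = 0.0261.
Under exogeneity and monotonicity, PS = (p₁ − p₀) / (1 − p₀).
PS = (0.0565 − 0.0261) / (1 − 0.0261) = 0.0304 / 0.9739 ≈ 0.0312

PS ≈ 0.031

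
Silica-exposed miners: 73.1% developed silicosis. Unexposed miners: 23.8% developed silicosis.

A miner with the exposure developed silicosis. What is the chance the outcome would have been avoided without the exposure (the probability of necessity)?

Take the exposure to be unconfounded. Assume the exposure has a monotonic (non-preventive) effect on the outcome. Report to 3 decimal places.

PN ≈ 0.674

p₁ = 0.731, p₀ = 0.238.
Under exogeneity and monotonicity, PN = (p₁ − p₀) / p₁.
PN = (0.731 − 0.238) / 0.731 = 0.493 / 0.731 ≈ 0.6744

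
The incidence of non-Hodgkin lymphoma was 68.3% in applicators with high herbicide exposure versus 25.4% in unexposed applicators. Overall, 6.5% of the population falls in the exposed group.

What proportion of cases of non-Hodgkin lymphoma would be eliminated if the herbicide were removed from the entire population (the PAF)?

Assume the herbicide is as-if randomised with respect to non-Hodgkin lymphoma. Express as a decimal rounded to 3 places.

p₁ = 0.683, p₀ = 0.254.
Overall risk P(Y=1) = π·p₁ + (1−π)·p₀ = 0.065×0.683 + 0.935×0.254 = 0.28188.
Under exogeneity, PAF = [P(Y=1) − p₀] / P(Y=1).
PAF = (0.28188 − 0.254) / 0.28188 ≈ 0.0989

PAF ≈ 0.099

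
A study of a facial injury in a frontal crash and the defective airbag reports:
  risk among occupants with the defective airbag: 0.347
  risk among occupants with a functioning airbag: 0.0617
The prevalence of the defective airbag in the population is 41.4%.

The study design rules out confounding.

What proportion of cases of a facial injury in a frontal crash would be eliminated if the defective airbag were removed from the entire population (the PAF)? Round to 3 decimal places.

Let p₁ = 0.347, p₀ = 0.0617.
Overall risk P(Y=1) = π·p₁ + (1−π)·p₀ = 0.414×0.347 + 0.586×0.0617 = 0.17981.
Under exogeneity, PAF = [P(Y=1) − p₀] / P(Y=1).
PAF = (0.17981 − 0.0617) / 0.17981 ≈ 0.6569

PAF ≈ 0.657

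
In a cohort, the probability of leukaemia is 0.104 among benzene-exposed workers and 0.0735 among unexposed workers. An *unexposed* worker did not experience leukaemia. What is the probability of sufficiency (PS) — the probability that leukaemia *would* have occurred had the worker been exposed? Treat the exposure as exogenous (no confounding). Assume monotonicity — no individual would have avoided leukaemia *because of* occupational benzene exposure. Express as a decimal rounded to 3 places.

Let p₁ = 0.104, p₀ = 0.0735.
Under exogeneity and monotonicity, PS = (p₁ − p₀) / (1 − p₀).
PS = (0.104 − 0.0735) / (1 − 0.0735) = 0.0305 / 0.9265 ≈ 0.0329

PS ≈ 0.033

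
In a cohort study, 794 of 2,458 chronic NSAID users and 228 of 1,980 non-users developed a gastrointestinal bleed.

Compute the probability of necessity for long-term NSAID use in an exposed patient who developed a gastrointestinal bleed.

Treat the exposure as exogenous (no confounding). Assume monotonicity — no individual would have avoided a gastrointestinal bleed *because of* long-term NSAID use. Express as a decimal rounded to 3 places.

p₁ = P(outcome | exposed) = 794/2458 = 0.32303
p₀ = P(outcome | unexposed) = 228/1980 = 0.11515
Under exogeneity and monotonicity, PN = (p₁ − p₀) / p₁.
PN = (0.32303 − 0.11515) / 0.32303 = 0.20788 / 0.32303 ≈ 0.6435

PN ≈ 0.644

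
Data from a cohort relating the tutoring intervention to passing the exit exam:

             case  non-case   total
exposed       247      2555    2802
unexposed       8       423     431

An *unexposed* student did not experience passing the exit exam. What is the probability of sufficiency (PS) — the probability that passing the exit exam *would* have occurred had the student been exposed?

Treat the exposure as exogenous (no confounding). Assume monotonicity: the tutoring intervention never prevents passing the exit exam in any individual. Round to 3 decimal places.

p₁ = P(outcome | exposed) = 247/2802 = 0.088151
p₀ = P(outcome | unexposed) = 8/431 = 0.018561
Under exogeneity and monotonicity, PS = (p₁ − p₀)/(1 − p₀).
PS = (0.088151 − 0.018561) / 0.98144 ≈ 0.0709

PS ≈ 0.071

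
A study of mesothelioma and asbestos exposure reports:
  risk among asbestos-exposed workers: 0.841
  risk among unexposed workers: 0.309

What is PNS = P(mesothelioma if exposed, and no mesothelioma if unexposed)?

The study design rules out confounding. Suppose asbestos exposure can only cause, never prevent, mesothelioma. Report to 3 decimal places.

PNS ≈ 0.532

Let p₁ = 0.841, p₀ = 0.309.
Under exogeneity and monotonicity, PNS = p₁ − p₀.
PNS = 0.841 − 0.309 = 0.532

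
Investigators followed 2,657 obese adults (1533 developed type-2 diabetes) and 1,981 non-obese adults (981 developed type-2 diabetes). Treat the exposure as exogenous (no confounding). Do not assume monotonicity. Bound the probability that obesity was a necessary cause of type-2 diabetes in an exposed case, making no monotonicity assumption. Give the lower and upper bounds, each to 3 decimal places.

p₁ = P(outcome | exposed) = 1533/2657 = 0.57697
p₀ = P(outcome | unexposed) = 981/1981 = 0.4952
Under exogeneity alone the bounds on PN are max{0,(p₁−p₀)/p₁} ≤ PN ≤ min{1,(1−p₀)/p₁}.
  lower = (p₁ − p₀)/p₁ = 0.081762 / 0.57697 ≈ 0.1417
  upper = min{1, (1 − p₀)/p₁} = 0.5048 / 0.57697 ≈ 0.8749

0.142 ≤ PN ≤ 0.875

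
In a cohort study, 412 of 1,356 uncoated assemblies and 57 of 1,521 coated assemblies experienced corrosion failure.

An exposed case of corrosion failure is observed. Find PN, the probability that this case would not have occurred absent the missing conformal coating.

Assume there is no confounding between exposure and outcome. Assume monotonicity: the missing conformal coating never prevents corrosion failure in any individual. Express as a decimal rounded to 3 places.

PN ≈ 0.877

p₁ = P(outcome | exposed) = 412/1356 = 0.30383
p₀ = P(outcome | unexposed) = 57/1521 = 0.037475
Under exogeneity and monotonicity, PN = (p₁ − p₀) / p₁.
PN = (0.30383 − 0.037475) / 0.30383 = 0.26636 / 0.30383 ≈ 0.8767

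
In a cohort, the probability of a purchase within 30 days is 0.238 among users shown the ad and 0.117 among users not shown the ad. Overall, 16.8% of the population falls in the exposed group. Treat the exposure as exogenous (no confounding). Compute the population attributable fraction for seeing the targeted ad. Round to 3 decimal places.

Let p₁ = 0.238, p₀ = 0.117.
Overall risk P(Y=1) = π·p₁ + (1−π)·p₀ = 0.168×0.238 + 0.832×0.117 = 0.13733.
Under exogeneity, PAF = [P(Y=1) − p₀] / P(Y=1).
PAF = (0.13733 − 0.117) / 0.13733 ≈ 0.1480

PAF ≈ 0.148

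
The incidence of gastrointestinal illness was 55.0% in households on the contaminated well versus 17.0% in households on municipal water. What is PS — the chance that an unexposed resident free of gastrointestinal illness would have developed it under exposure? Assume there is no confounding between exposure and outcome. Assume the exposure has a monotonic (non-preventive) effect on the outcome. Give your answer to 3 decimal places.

p₁ = 0.55, p₀ = 0.17.
Under exogeneity and monotonicity, PS = (p₁ − p₀) / (1 − p₀).
PS = (0.55 − 0.17) / (1 − 0.17) = 0.38 / 0.83 ≈ 0.4578

PS ≈ 0.458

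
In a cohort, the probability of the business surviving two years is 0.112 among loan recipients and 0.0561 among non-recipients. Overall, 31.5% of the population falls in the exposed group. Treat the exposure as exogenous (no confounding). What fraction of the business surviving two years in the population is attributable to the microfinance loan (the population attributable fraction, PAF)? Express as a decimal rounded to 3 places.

PAF ≈ 0.239

Let p₁ = 0.112, p₀ = 0.0561.
Overall risk P(Y=1) = π·p₁ + (1−π)·p₀ = 0.315×0.112 + 0.685×0.0561 = 0.073709.
Under exogeneity, PAF = [P(Y=1) − p₀] / P(Y=1).
PAF = (0.073709 − 0.0561) / 0.073709 ≈ 0.2389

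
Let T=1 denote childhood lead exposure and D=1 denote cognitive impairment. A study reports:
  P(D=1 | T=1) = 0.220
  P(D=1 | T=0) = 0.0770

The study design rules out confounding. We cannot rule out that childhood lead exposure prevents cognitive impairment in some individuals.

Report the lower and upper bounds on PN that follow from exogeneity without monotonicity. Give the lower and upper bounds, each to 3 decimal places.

Let p₁ = 0.22, p₀ = 0.077.
Under exogeneity alone the bounds on PN are max{0,(p₁−p₀)/p₁} ≤ PN ≤ min{1,(1−p₀)/p₁}.
  lower = (p₁ − p₀)/p₁ = 0.143 / 0.22 ≈ 0.6500
  upper = min{1, (1 − p₀)/p₁} = 0.923 / 0.22 ≈ 4.1955 → capped at 1

0.650 ≤ PN ≤ 1.000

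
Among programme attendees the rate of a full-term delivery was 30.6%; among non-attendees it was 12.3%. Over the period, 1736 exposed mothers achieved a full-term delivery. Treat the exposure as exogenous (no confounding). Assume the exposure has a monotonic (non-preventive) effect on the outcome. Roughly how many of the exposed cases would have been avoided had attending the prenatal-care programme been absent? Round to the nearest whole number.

p₁ = 0.306, p₀ = 0.123.
PN = (p₁ − p₀)/p₁ = (0.306 − 0.123) / 0.306 ≈ 0.59804.
Attributable cases ≈ PN × (exposed cases) = 0.59804 × 1736 ≈ 1038.20.

about 1038 cases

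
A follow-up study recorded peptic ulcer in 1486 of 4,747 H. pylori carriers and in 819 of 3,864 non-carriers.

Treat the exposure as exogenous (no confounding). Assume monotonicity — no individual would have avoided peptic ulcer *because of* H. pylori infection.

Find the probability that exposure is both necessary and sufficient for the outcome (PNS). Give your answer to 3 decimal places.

p₁ = P(outcome | exposed) = 1486/4747 = 0.31304
p₀ = P(outcome | unexposed) = 819/3864 = 0.21196
Under exogeneity and monotonicity, PNS = p₁ − p₀.
PNS = 0.31304 − 0.21196 = 0.10108

PNS ≈ 0.101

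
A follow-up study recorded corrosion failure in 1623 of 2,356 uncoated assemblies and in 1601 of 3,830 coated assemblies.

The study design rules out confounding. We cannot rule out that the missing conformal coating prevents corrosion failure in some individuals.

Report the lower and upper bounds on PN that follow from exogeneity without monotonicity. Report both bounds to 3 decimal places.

p₁ = P(outcome | exposed) = 1623/2356 = 0.68888
p₀ = P(outcome | unexposed) = 1601/3830 = 0.41802
Under exogeneity alone the bounds on PN are max{0,(p₁−p₀)/p₁} ≤ PN ≤ min{1,(1−p₀)/p₁}.
  lower = (p₁ − p₀)/p₁ = 0.27086 / 0.68888 ≈ 0.3932
  upper = min{1, (1 − p₀)/p₁} = 0.58198 / 0.68888 ≈ 0.8448

0.393 ≤ PN ≤ 0.845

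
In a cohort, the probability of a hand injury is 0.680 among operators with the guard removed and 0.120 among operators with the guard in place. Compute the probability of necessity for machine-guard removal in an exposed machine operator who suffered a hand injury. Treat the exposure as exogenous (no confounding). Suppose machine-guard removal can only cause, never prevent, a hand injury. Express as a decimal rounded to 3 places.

PN ≈ 0.824

Let p₁ = 0.68, p₀ = 0.12.
Under exogeneity and monotonicity, PN = (p₁ − p₀) / p₁.
PN = (0.68 − 0.12) / 0.68 = 0.56 / 0.68 ≈ 0.8235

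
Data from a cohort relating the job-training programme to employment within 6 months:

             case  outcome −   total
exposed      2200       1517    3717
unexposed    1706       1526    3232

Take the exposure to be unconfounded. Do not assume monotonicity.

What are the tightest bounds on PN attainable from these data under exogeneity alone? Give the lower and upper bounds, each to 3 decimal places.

p₁ = P(outcome | exposed) = 2200/3717 = 0.59188
p₀ = P(outcome | unexposed) = 1706/3232 = 0.52785
Under exogeneity alone the bounds on PN are max{0,(p₁−p₀)/p₁} ≤ PN ≤ min{1,(1−p₀)/p₁}.
  lower = (p₁ − p₀)/p₁ = 0.064029 / 0.59188 ≈ 0.1082
  upper = min{1, (1 − p₀)/p₁} = 0.47215 / 0.59188 ≈ 0.7977

0.108 ≤ PN ≤ 0.798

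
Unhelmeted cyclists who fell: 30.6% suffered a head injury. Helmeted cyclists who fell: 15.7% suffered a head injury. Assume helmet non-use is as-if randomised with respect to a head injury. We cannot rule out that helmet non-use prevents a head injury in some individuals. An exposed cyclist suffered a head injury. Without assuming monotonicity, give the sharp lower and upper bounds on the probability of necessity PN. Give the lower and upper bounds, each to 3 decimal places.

0.487 ≤ PN ≤ 1.000

p₁ = 0.306, p₀ = 0.157.
Under exogeneity alone the bounds on PN are max{0,(p₁−p₀)/p₁} ≤ PN ≤ min{1,(1−p₀)/p₁}.
  lower = (p₁ − p₀)/p₁ = 0.149 / 0.306 ≈ 0.4869
  upper = min{1, (1 − p₀)/p₁} = 0.843 / 0.306 ≈ 2.7549 → capped at 1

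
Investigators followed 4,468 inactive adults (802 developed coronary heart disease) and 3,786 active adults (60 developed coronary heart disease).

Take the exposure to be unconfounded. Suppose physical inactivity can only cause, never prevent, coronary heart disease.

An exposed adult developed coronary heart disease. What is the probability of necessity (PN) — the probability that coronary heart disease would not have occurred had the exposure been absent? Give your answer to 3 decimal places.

p₁ = P(outcome | exposed) = 802/4468 = 0.1795
p₀ = P(outcome | unexposed) = 60/3786 = 0.015848
Under exogeneity and monotonicity, PN = (p₁ − p₀) / p₁.
PN = (0.1795 − 0.015848) / 0.1795 = 0.16365 / 0.1795 ≈ 0.9117

PN ≈ 0.912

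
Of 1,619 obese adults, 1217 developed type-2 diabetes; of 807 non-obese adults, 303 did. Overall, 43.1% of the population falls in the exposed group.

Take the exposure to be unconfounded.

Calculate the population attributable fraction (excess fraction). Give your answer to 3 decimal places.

PAF ≈ 0.302

p₁ = P(outcome | exposed) = 1217/1619 = 0.7517
p₀ = P(outcome | unexposed) = 303/807 = 0.37546
Overall risk P(Y=1) = π·p₁ + (1−π)·p₀ = 0.431×0.7517 + 0.569×0.37546 = 0.53762.
Under exogeneity, PAF = [P(Y=1) − p₀] / P(Y=1).
PAF = (0.53762 − 0.37546) / 0.53762 ≈ 0.3016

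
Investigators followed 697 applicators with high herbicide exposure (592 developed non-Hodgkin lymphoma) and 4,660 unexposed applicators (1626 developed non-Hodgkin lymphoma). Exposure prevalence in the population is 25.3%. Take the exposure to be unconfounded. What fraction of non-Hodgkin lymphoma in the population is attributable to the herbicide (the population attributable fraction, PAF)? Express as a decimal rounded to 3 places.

PAF ≈ 0.266

p₁ = P(outcome | exposed) = 592/697 = 0.84935
p₀ = P(outcome | unexposed) = 1626/4660 = 0.34893
Overall risk P(Y=1) = π·p₁ + (1−π)·p₀ = 0.253×0.84935 + 0.747×0.34893 = 0.47554.
Under exogeneity, PAF = [P(Y=1) − p₀] / P(Y=1).
PAF = (0.47554 − 0.34893) / 0.47554 ≈ 0.2662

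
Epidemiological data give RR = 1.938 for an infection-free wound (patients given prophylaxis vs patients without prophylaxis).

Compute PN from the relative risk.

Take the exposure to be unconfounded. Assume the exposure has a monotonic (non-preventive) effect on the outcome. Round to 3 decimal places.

Under exogeneity and monotonicity, PN = (RR − 1) / RR = 1 − 1/RR.
PN = (1.938 − 1) / 1.938 = 0.938 / 1.938 ≈ 0.4840

PN ≈ 0.484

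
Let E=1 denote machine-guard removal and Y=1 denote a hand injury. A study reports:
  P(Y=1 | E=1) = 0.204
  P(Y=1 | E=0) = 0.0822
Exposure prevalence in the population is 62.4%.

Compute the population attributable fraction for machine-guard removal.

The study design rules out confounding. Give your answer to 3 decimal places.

Let p₁ = 0.204, p₀ = 0.0822.
Overall risk P(Y=1) = π·p₁ + (1−π)·p₀ = 0.624×0.204 + 0.376×0.0822 = 0.1582.
Under exogeneity, PAF = [P(Y=1) − p₀] / P(Y=1).
PAF = (0.1582 − 0.0822) / 0.1582 ≈ 0.4804

PAF ≈ 0.480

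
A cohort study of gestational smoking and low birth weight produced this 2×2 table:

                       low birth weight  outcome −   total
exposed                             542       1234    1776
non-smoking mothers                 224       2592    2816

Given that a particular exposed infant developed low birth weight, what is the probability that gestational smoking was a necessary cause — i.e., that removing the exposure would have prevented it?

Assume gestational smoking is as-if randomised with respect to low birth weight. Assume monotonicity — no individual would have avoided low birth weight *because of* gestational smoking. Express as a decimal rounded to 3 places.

PN ≈ 0.739

p₁ = P(outcome | exposed) = 542/1776 = 0.30518
p₀ = P(outcome | unexposed) = 224/2816 = 0.079545
Under exogeneity and monotonicity, PN = (p₁ − p₀) / p₁.
PN = (0.30518 − 0.079545) / 0.30518 = 0.22563 / 0.30518 ≈ 0.7393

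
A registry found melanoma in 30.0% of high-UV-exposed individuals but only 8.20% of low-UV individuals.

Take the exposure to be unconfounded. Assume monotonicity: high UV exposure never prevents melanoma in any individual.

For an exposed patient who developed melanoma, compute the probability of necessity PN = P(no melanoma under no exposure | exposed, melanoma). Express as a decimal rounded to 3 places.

p₁ = 0.3, p₀ = 0.082.
Under exogeneity and monotonicity, PN = (p₁ − p₀) / p₁.
PN = (0.3 − 0.082) / 0.3 = 0.218 / 0.3 ≈ 0.7267

PN ≈ 0.727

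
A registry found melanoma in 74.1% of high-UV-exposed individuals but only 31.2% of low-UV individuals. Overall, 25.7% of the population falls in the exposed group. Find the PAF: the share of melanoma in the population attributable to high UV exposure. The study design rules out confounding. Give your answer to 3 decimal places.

PAF ≈ 0.261

p₁ = 0.741, p₀ = 0.312.
Overall risk P(Y=1) = π·p₁ + (1−π)·p₀ = 0.257×0.741 + 0.743×0.312 = 0.42225.
Under exogeneity, PAF = [P(Y=1) − p₀] / P(Y=1).
PAF = (0.42225 − 0.312) / 0.42225 ≈ 0.2611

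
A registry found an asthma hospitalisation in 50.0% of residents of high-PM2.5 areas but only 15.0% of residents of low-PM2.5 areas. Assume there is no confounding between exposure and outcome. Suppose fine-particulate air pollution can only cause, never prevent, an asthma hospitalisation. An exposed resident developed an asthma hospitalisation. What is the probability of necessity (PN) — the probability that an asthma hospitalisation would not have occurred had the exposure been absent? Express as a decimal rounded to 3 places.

PN ≈ 0.700

p₁ = 0.5, p₀ = 0.15.
Under exogeneity and monotonicity, PN = (p₁ − p₀) / p₁.
PN = (0.5 − 0.15) / 0.5 = 0.35 / 0.5 ≈ 0.7000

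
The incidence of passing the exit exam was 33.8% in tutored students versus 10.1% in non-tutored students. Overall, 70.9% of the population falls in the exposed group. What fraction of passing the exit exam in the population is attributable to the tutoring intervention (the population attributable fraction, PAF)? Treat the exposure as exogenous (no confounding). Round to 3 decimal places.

PAF ≈ 0.625

p₁ = 0.338, p₀ = 0.101.
Overall risk P(Y=1) = π·p₁ + (1−π)·p₀ = 0.709×0.338 + 0.291×0.101 = 0.26903.
Under exogeneity, PAF = [P(Y=1) − p₀] / P(Y=1).
PAF = (0.26903 − 0.101) / 0.26903 ≈ 0.6246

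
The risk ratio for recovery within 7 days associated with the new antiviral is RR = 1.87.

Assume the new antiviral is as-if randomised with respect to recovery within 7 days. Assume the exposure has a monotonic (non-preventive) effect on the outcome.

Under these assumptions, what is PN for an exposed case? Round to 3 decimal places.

PN ≈ 0.465

Under exogeneity and monotonicity, PN = (RR − 1) / RR = 1 − 1/RR.
PN = (1.87 − 1) / 1.87 = 0.87 / 1.87 ≈ 0.4652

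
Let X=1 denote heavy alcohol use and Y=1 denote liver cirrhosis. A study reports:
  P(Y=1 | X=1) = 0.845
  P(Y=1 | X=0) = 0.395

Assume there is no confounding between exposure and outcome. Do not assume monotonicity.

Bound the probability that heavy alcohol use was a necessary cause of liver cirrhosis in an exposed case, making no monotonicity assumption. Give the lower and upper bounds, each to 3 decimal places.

0.533 ≤ PN ≤ 0.716

Let p₁ = 0.845, p₀ = 0.395.
Under exogeneity alone the bounds on PN are max{0,(p₁−p₀)/p₁} ≤ PN ≤ min{1,(1−p₀)/p₁}.
  lower = (p₁ − p₀)/p₁ = 0.45 / 0.845 ≈ 0.5325
  upper = min{1, (1 − p₀)/p₁} = 0.605 / 0.845 ≈ 0.7160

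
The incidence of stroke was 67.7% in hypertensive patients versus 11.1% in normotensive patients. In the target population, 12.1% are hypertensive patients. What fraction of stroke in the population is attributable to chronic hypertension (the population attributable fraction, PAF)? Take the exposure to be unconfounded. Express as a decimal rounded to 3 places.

p₁ = 0.677, p₀ = 0.111.
Overall risk P(Y=1) = π·p₁ + (1−π)·p₀ = 0.121×0.677 + 0.879×0.111 = 0.17949.
Under exogeneity, PAF = [P(Y=1) − p₀] / P(Y=1).
PAF = (0.17949 − 0.111) / 0.17949 ≈ 0.3816

PAF ≈ 0.382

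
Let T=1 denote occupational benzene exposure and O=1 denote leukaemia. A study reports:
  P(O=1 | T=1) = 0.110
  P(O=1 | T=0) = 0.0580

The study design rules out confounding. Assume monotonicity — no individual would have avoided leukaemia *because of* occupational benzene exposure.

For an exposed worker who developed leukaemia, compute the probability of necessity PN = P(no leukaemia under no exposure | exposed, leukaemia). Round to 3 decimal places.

Let p₁ = 0.11, p₀ = 0.058.
Under exogeneity and monotonicity, PN = (p₁ − p₀) / p₁.
PN = (0.11 − 0.058) / 0.11 = 0.052 / 0.11 ≈ 0.4727

PN ≈ 0.473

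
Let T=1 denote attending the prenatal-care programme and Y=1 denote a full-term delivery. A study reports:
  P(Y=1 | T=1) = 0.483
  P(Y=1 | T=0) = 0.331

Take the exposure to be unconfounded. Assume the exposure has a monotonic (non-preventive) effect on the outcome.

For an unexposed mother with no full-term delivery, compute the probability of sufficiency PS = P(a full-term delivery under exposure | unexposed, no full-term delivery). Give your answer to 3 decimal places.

Let p₁ = 0.483, p₀ = 0.331.
Under exogeneity and monotonicity, PS = (p₁ − p₀) / (1 − p₀).
PS = (0.483 − 0.331) / (1 − 0.331) = 0.152 / 0.669 ≈ 0.2272

PS ≈ 0.227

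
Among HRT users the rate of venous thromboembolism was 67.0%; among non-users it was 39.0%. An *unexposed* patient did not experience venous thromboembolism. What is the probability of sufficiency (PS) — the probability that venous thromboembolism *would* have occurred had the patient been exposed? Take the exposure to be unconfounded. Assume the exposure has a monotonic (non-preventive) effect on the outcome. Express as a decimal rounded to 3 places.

PS ≈ 0.459

p₁ = 0.67, p₀ = 0.39.
Under exogeneity and monotonicity, PS = (p₁ − p₀) / (1 − p₀).
PS = (0.67 − 0.39) / (1 − 0.39) = 0.28 / 0.61 ≈ 0.4590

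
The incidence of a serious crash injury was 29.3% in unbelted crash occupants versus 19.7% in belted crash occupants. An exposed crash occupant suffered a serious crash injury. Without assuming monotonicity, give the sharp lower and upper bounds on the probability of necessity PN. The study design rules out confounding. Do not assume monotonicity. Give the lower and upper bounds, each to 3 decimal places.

0.328 ≤ PN ≤ 1.000

p₁ = 0.293, p₀ = 0.197.
Under exogeneity alone the bounds on PN are max{0,(p₁−p₀)/p₁} ≤ PN ≤ min{1,(1−p₀)/p₁}.
  lower = (p₁ − p₀)/p₁ = 0.096 / 0.293 ≈ 0.3276
  upper = min{1, (1 − p₀)/p₁} = 0.803 / 0.293 ≈ 2.7406 → capped at 1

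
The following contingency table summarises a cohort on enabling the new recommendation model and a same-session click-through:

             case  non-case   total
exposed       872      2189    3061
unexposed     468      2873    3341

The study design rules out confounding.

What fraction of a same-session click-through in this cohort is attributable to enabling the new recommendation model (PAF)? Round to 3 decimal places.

p₁ = P(outcome | exposed) = 872/3061 = 0.28487
p₀ = P(outcome | unexposed) = 468/3341 = 0.14008
Exposure prevalence π = 3061/6402 = 0.47813; overall risk P(Y=1) = 0.20931.
Under exogeneity, PAF = [P(Y=1) − p₀]/P(Y=1).
PAF = (0.20931 − 0.14008) / 0.20931 ≈ 0.3308

PAF ≈ 0.331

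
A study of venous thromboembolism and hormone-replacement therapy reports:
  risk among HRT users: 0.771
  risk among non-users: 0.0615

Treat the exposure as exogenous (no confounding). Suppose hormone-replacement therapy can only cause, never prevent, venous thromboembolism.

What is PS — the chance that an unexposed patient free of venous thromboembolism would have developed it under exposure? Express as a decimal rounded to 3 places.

Let p₁ = 0.771, p₀ = 0.0615.
Under exogeneity and monotonicity, PS = (p₁ − p₀) / (1 − p₀).
PS = (0.771 − 0.0615) / (1 − 0.0615) = 0.7095 / 0.9385 ≈ 0.7560

PS ≈ 0.756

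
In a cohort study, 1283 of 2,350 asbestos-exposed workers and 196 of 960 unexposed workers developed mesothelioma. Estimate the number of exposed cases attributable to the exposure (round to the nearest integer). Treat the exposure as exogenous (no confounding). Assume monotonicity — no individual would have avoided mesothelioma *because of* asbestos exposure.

p₁ = P(outcome | exposed) = 1283/2350 = 0.54596
p₀ = P(outcome | unexposed) = 196/960 = 0.20417
PN = (p₁ − p₀)/p₁ = (0.54596 − 0.20417) / 0.54596 ≈ 0.62604.
Attributable cases ≈ PN × (exposed cases) = 0.62604 × 1283 ≈ 803.21.

about 803 cases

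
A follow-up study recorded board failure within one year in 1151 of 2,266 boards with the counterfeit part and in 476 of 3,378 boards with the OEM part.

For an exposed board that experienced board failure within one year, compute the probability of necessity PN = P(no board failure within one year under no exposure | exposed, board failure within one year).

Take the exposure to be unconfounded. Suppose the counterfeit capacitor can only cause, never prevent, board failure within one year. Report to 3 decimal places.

PN ≈ 0.723

p₁ = P(outcome | exposed) = 1151/2266 = 0.50794
p₀ = P(outcome | unexposed) = 476/3378 = 0.14091
Under exogeneity and monotonicity, PN = (p₁ − p₀) / p₁.
PN = (0.50794 − 0.14091) / 0.50794 = 0.36703 / 0.50794 ≈ 0.7226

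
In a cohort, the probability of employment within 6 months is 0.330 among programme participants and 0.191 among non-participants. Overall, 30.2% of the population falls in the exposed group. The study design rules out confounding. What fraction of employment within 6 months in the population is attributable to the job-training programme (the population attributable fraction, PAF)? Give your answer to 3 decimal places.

Let p₁ = 0.33, p₀ = 0.191.
Overall risk P(Y=1) = π·p₁ + (1−π)·p₀ = 0.302×0.33 + 0.698×0.191 = 0.23298.
Under exogeneity, PAF = [P(Y=1) − p₀] / P(Y=1).
PAF = (0.23298 − 0.191) / 0.23298 ≈ 0.1802

PAF ≈ 0.180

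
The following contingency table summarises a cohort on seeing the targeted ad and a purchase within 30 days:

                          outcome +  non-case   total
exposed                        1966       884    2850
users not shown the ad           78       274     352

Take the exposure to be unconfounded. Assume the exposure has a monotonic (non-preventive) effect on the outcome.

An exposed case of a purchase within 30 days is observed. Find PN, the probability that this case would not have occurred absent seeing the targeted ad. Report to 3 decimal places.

PN ≈ 0.679

p₁ = P(outcome | exposed) = 1966/2850 = 0.68982
p₀ = P(outcome | unexposed) = 78/352 = 0.22159
Under exogeneity and monotonicity, PN = (p₁ − p₀)/p₁.
PN = (0.68982 − 0.22159) / 0.68982 ≈ 0.6788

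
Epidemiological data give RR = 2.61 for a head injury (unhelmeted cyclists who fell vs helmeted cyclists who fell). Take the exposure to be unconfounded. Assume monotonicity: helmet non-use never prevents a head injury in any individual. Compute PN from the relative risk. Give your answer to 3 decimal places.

PN ≈ 0.617

Under exogeneity and monotonicity, PN = (RR − 1) / RR = 1 − 1/RR.
PN = (2.61 − 1) / 2.61 = 1.61 / 2.61 ≈ 0.6169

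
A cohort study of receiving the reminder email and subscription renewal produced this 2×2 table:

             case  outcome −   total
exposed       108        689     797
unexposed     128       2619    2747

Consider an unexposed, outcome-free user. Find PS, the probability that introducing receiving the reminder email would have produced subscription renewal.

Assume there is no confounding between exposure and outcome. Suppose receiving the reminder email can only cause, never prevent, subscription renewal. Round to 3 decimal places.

p₁ = P(outcome | exposed) = 108/797 = 0.13551
p₀ = P(outcome | unexposed) = 128/2747 = 0.046596
Under exogeneity and monotonicity, PS = (p₁ − p₀)/(1 − p₀).
PS = (0.13551 − 0.046596) / 0.9534 ≈ 0.0933

PS ≈ 0.093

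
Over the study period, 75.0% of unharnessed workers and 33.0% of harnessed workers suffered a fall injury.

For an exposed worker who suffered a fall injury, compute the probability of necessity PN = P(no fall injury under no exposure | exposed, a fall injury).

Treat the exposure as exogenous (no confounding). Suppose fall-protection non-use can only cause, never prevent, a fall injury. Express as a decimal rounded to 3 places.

p₁ = 0.75, p₀ = 0.33.
Under exogeneity and monotonicity, PN = (p₁ − p₀) / p₁.
PN = (0.75 − 0.33) / 0.75 = 0.42 / 0.75 ≈ 0.5600

PN ≈ 0.560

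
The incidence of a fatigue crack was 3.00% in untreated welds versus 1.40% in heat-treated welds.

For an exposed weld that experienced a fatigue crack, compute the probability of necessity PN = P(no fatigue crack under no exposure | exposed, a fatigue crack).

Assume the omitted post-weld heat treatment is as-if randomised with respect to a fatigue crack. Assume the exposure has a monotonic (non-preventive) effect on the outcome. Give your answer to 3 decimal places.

PN ≈ 0.533

p₁ = 0.03, p₀ = 0.014.
Under exogeneity and monotonicity, PN = (p₁ − p₀) / p₁.
PN = (0.03 − 0.014) / 0.03 = 0.016 / 0.03 ≈ 0.5333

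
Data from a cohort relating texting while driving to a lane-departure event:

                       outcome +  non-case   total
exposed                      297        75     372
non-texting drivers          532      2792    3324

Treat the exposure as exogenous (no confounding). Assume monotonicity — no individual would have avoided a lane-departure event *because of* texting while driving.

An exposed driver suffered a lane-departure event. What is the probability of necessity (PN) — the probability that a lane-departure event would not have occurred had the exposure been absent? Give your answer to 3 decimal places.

p₁ = P(outcome | exposed) = 297/372 = 0.79839
p₀ = P(outcome | unexposed) = 532/3324 = 0.16005
Under exogeneity and monotonicity, PN = (p₁ − p₀)/p₁.
PN = (0.79839 − 0.16005) / 0.79839 ≈ 0.7995

PN ≈ 0.800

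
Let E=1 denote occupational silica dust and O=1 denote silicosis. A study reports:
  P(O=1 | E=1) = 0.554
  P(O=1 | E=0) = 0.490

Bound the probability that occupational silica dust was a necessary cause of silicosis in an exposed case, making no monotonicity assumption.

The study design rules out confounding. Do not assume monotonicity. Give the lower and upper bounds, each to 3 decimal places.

Let p₁ = 0.554, p₀ = 0.49.
Under exogeneity alone the bounds on PN are max{0,(p₁−p₀)/p₁} ≤ PN ≤ min{1,(1−p₀)/p₁}.
  lower = (p₁ − p₀)/p₁ = 0.064 / 0.554 ≈ 0.1155
  upper = min{1, (1 − p₀)/p₁} = 0.51 / 0.554 ≈ 0.9206

0.116 ≤ PN ≤ 0.921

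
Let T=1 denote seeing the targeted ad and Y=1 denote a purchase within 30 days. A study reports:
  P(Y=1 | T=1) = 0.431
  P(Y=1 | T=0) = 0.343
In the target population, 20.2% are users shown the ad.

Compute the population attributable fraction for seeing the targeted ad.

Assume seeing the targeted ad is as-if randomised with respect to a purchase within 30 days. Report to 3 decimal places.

PAF ≈ 0.049

Let p₁ = 0.431, p₀ = 0.343.
Overall risk P(Y=1) = π·p₁ + (1−π)·p₀ = 0.202×0.431 + 0.798×0.343 = 0.36078.
Under exogeneity, PAF = [P(Y=1) − p₀] / P(Y=1).
PAF = (0.36078 − 0.343) / 0.36078 ≈ 0.0493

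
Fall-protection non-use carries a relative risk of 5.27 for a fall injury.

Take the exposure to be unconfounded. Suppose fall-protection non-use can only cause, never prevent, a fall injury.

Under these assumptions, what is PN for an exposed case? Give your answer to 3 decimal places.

Under exogeneity and monotonicity, PN = (RR − 1) / RR = 1 − 1/RR.
PN = (5.27 − 1) / 5.27 = 4.27 / 5.27 ≈ 0.8102

PN ≈ 0.810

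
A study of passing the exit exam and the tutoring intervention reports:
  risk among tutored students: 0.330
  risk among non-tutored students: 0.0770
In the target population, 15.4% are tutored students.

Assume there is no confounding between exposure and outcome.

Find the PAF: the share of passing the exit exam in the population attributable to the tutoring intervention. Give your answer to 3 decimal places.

PAF ≈ 0.336

Let p₁ = 0.33, p₀ = 0.077.
Overall risk P(Y=1) = π·p₁ + (1−π)·p₀ = 0.154×0.33 + 0.846×0.077 = 0.11596.
Under exogeneity, PAF = [P(Y=1) − p₀] / P(Y=1).
PAF = (0.11596 − 0.077) / 0.11596 ≈ 0.3360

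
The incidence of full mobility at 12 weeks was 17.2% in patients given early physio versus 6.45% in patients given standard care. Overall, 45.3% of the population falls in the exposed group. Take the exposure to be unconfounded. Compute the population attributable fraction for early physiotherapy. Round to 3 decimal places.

PAF ≈ 0.430

p₁ = 0.172, p₀ = 0.0645.
Overall risk P(Y=1) = π·p₁ + (1−π)·p₀ = 0.453×0.172 + 0.547×0.0645 = 0.1132.
Under exogeneity, PAF = [P(Y=1) − p₀] / P(Y=1).
PAF = (0.1132 − 0.0645) / 0.1132 ≈ 0.4302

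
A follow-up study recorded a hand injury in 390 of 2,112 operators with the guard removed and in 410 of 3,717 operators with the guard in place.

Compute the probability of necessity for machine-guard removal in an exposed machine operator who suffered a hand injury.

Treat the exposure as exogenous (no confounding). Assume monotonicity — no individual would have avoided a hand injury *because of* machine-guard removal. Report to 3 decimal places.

p₁ = P(outcome | exposed) = 390/2112 = 0.18466
p₀ = P(outcome | unexposed) = 410/3717 = 0.1103
Under exogeneity and monotonicity, PN = (p₁ − p₀) / p₁.
PN = (0.18466 − 0.1103) / 0.18466 = 0.074355 / 0.18466 ≈ 0.4027

PN ≈ 0.403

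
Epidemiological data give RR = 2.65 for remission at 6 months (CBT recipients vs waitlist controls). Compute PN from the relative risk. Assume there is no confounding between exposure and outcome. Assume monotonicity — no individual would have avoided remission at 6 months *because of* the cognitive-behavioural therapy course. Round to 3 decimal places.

Under exogeneity and monotonicity, PN = (RR − 1) / RR = 1 − 1/RR.
PN = (2.65 − 1) / 2.65 = 1.65 / 2.65 ≈ 0.6226

PN ≈ 0.623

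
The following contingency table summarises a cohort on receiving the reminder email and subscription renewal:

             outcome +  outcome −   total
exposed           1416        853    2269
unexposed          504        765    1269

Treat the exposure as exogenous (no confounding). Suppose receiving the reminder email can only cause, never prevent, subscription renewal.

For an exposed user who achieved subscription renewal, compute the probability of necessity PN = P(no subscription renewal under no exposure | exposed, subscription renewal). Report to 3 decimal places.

p₁ = P(outcome | exposed) = 1416/2269 = 0.62406
p₀ = P(outcome | unexposed) = 504/1269 = 0.39716
Under exogeneity and monotonicity, PN = (p₁ − p₀)/p₁.
PN = (0.62406 − 0.39716) / 0.62406 ≈ 0.3636

PN ≈ 0.364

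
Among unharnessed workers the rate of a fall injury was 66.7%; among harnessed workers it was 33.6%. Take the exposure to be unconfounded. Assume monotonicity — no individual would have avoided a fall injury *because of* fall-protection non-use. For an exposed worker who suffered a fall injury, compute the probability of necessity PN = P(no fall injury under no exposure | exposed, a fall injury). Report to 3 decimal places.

p₁ = 0.667, p₀ = 0.336.
Under exogeneity and monotonicity, PN = (p₁ − p₀) / p₁.
PN = (0.667 − 0.336) / 0.667 = 0.331 / 0.667 ≈ 0.4963

PN ≈ 0.496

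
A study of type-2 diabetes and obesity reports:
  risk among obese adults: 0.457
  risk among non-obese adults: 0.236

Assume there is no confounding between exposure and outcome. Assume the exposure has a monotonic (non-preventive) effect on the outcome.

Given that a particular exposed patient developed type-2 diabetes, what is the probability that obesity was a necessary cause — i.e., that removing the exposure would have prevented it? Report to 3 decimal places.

PN ≈ 0.484

Let p₁ = 0.457, p₀ = 0.236.
Under exogeneity and monotonicity, PN = (p₁ − p₀) / p₁.
PN = (0.457 − 0.236) / 0.457 = 0.221 / 0.457 ≈ 0.4836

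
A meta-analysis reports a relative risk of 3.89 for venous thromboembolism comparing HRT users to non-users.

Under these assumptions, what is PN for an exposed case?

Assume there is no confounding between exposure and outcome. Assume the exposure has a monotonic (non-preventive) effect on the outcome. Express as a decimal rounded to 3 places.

PN ≈ 0.743

Under exogeneity and monotonicity, PN = (RR − 1) / RR = 1 − 1/RR.
PN = (3.89 − 1) / 3.89 = 2.89 / 3.89 ≈ 0.7429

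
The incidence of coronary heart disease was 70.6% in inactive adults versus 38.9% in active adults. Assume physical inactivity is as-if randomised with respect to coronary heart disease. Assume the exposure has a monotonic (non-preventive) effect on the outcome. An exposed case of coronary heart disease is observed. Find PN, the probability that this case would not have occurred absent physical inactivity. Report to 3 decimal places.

p₁ = 0.706, p₀ = 0.389.
Under exogeneity and monotonicity, PN = (p₁ − p₀) / p₁.
PN = (0.706 − 0.389) / 0.706 = 0.317 / 0.706 ≈ 0.4490

PN ≈ 0.449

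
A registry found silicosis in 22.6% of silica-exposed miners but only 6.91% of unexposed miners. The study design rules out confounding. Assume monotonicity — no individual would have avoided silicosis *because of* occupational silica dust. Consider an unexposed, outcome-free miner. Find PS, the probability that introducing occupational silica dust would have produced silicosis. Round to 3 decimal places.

PS ≈ 0.169

p₁ = 0.226, p₀ = 0.0691.
Under exogeneity and monotonicity, PS = (p₁ − p₀) / (1 − p₀).
PS = (0.226 − 0.0691) / (1 − 0.0691) = 0.1569 / 0.9309 ≈ 0.1685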